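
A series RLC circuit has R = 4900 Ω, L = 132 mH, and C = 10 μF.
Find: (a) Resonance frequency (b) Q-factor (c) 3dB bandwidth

Step 1 — Resonance: ω₀ = 1/√(LC) = 1/√(0.132·1e-05) = 870.4 rad/s.
Step 2 — f₀ = ω₀/(2π) = 138.5 Hz.
Step 3 — Series Q: Q = ω₀L/R = 870.4·0.132/4900 = 0.02345.
Step 4 — Bandwidth: Δω = ω₀/Q = 3.712e+04 rad/s; BW = Δω/(2π) = 5908 Hz.

(a) f₀ = 138.5 Hz  (b) Q = 0.02345  (c) BW = 5908 Hz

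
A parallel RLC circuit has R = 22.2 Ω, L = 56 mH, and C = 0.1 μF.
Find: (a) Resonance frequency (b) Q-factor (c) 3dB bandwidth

Step 1 — Resonance: ω₀ = 1/√(LC) = 1/√(0.056·1e-07) = 1.336e+04 rad/s.
Step 2 — f₀ = ω₀/(2π) = 2127 Hz.
Step 3 — Parallel Q: Q = R/(ω₀L) = 22.2/(1.336e+04·0.056) = 0.02967.
Step 4 — Bandwidth: Δω = ω₀/Q = 4.505e+05 rad/s; BW = Δω/(2π) = 7.169e+04 Hz.

(a) f₀ = 2127 Hz  (b) Q = 0.02967  (c) BW = 7.169e+04 Hz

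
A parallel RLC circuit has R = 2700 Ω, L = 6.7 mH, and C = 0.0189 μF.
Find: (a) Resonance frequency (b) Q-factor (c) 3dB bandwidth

Step 1 — Resonance: ω₀ = 1/√(LC) = 1/√(0.0067·1.89e-08) = 8.887e+04 rad/s.
Step 2 — f₀ = ω₀/(2π) = 1.414e+04 Hz.
Step 3 — Parallel Q: Q = R/(ω₀L) = 2700/(8.887e+04·0.0067) = 4.535.
Step 4 — Bandwidth: Δω = ω₀/Q = 1.96e+04 rad/s; BW = Δω/(2π) = 3119 Hz.

(a) f₀ = 1.414e+04 Hz  (b) Q = 4.535  (c) BW = 3119 Hz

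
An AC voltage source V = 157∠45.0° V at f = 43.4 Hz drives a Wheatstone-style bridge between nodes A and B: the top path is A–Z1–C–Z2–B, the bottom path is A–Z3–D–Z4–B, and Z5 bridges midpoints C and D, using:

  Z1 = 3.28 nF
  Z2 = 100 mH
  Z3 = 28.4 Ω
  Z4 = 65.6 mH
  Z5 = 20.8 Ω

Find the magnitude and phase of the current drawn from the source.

Step 1 — Angular frequency: ω = 2π·f = 2π·43.4 = 272.7 rad/s.
Step 2 — Component impedances:
  Z1: Z = 1/(jωC) = -j/(ω·C) = 0 - j1.118e+06 Ω
  Z2: Z = jωL = j·272.7·0.1 = 0 + j27.27 Ω
  Z3: Z = R = 28.4 Ω
  Z4: Z = jωL = j·272.7·0.0656 = 0 + j17.89 Ω
  Z5: Z = R = 20.8 Ω
Step 3 — Bridge requires nodal analysis (the Z5 bridge couples midpoints C and D, so the two paths cannot be reduced to a simple series/parallel combination). Setting node B to ground and injecting 1 A at node A, the 3-node admittance system at A, C, D solves to V_A = Z_AB = 31.09 + j12.04 Ω = 33.34∠21.2° Ω.
Step 4 — Source phasor: V = 157∠45.0° V = 111 + j111 V.
Step 5 — Ohm's law: I = V / Z_total = (111 + j111) / (31.09 + j12.04) = 4.307 + j1.902 A.
Step 6 — Convert to polar: |I| = 4.709 A, ∠I = 23.8°.

I = 4.709∠23.8° A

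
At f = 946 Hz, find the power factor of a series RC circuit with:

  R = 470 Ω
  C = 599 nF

Step 1 — Angular frequency: ω = 2π·f = 2π·946 = 5944 rad/s.
Step 2 — Component impedances:
  R: Z = R = 470 Ω
  C: Z = 1/(jωC) = -j/(ω·C) = 0 - j280.9 Ω
Step 3 — Series combination: Z_total = R + C = 470 - j280.9 Ω = 547.5∠-30.9° Ω.
Step 4 — Power factor: PF = cos(φ) = Re(Z)/|Z| = 470/547.5 = 0.8584.
Step 5 — Type: Im(Z) = -280.9 ⇒ leading (phase φ = -30.9°).

PF = 0.8584 (leading, φ = -30.9°)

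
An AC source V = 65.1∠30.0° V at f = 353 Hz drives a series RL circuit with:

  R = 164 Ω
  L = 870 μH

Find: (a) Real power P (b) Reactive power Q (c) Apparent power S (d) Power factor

Step 1 — Angular frequency: ω = 2π·f = 2π·353 = 2218 rad/s.
Step 2 — Component impedances:
  R: Z = R = 164 Ω
  L: Z = jωL = j·2218·0.00087 = 0 + j1.93 Ω
Step 3 — Series combination: Z_total = R + L = 164 + j1.93 Ω = 164∠0.7° Ω.
Step 4 — Source phasor: V = 65.1∠30.0° V = 56.38 + j32.55 V.
Step 5 — Current: I = V / Z = 0.3461 + j0.1944 A = 0.3969∠29.3° A.
Step 6 — Complex power: S = V·I* = 25.84 + j0.304 VA.
Step 7 — Real power: P = Re(S) = 25.84 W.
Step 8 — Reactive power: Q = Im(S) = 0.304 VAR.
Step 9 — Apparent power: |S| = 25.84 VA.
Step 10 — Power factor: PF = P/|S| = 0.9999 (lagging).

(a) P = 25.84 W  (b) Q = 0.304 VAR  (c) S = 25.84 VA  (d) PF = 0.9999 (lagging)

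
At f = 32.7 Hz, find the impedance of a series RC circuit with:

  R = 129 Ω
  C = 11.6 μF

Step 1 — Angular frequency: ω = 2π·f = 2π·32.7 = 205.5 rad/s.
Step 2 — Component impedances:
  R: Z = R = 129 Ω
  C: Z = 1/(jωC) = -j/(ω·C) = 0 - j419.6 Ω
Step 3 — Series combination: Z_total = R + C = 129 - j419.6 Ω = 439∠-72.9° Ω.

Z = 129 - j419.6 Ω = 439∠-72.9° Ω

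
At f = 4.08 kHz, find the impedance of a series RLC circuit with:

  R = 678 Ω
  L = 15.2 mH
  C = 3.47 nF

Step 1 — Angular frequency: ω = 2π·f = 2π·4080 = 2.564e+04 rad/s.
Step 2 — Component impedances:
  R: Z = R = 678 Ω
  L: Z = jωL = j·2.564e+04·0.0152 = 0 + j389.7 Ω
  C: Z = 1/(jωC) = -j/(ω·C) = 0 - j1.124e+04 Ω
Step 3 — Series combination: Z_total = R + L + C = 678 - j1.085e+04 Ω = 1.087e+04∠-86.4° Ω.

Z = 678 - j1.085e+04 Ω = 1.087e+04∠-86.4° Ω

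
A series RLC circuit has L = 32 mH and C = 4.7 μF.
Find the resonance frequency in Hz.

Step 1 — Resonance condition Im(Z)=0 gives ω₀ = 1/√(LC).
Step 2 — ω₀ = 1/√(0.032·4.7e-06) = 2579 rad/s.
Step 3 — f₀ = ω₀/(2π) = 410.4 Hz.

f₀ = 410.4 Hz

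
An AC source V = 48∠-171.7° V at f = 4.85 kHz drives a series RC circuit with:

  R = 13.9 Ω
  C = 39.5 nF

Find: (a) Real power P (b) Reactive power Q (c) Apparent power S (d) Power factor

Step 1 — Angular frequency: ω = 2π·f = 2π·4850 = 3.047e+04 rad/s.
Step 2 — Component impedances:
  R: Z = R = 13.9 Ω
  C: Z = 1/(jωC) = -j/(ω·C) = 0 - j830.8 Ω
Step 3 — Series combination: Z_total = R + C = 13.9 - j830.8 Ω = 830.9∠-89.0° Ω.
Step 4 — Source phasor: V = 48∠-171.7° V = -47.5 - j6.929 V.
Step 5 — Current: I = V / Z = 0.007382 - j0.0573 A = 0.05777∠-82.7° A.
Step 6 — Complex power: S = V·I* = 0.04639 - j2.773 VA.
Step 7 — Real power: P = Re(S) = 0.04639 W.
Step 8 — Reactive power: Q = Im(S) = -2.773 VAR.
Step 9 — Apparent power: |S| = 2.773 VA.
Step 10 — Power factor: PF = P/|S| = 0.01673 (leading).

(a) P = 0.04639 W  (b) Q = -2.773 VAR  (c) S = 2.773 VA  (d) PF = 0.01673 (leading)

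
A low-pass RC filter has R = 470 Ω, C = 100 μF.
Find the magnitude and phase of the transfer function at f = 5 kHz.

Step 1 — Angular frequency: ω = 2π·5000 = 3.142e+04 rad/s.
Step 2 — Transfer function: H(jω) = 1/(1 + jωRC).
Step 3 — Denominator: 1 + jωRC = 1 + j·3.142e+04·470·0.0001 = 1 + j1477.
Step 4 — H = 4.587e-07 - j0.0006773.
Step 5 — Magnitude: |H| = 0.0006773 (-63.4 dB); phase: φ = -90.0°.

|H| = 0.0006773 (-63.4 dB), φ = -90.0°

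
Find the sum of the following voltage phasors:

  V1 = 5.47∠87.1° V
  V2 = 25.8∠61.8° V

Step 1 — Convert each phasor to rectangular form:
  V1 = 5.47·(cos(87.1°) + j·sin(87.1°)) = 0.2767 + j5.463 V
  V2 = 25.8·(cos(61.8°) + j·sin(61.8°)) = 12.19 + j22.74 V
Step 2 — Sum components: V_total = 12.47 + j28.2 V.
Step 3 — Convert to polar: |V_total| = 30.83 V, ∠V_total = 66.1°.

V_total = 30.83∠66.1° V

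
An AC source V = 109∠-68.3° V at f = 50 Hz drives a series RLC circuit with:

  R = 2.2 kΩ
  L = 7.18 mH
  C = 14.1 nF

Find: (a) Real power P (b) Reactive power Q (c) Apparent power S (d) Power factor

Step 1 — Angular frequency: ω = 2π·f = 2π·50 = 314.2 rad/s.
Step 2 — Component impedances:
  R: Z = R = 2200 Ω
  L: Z = jωL = j·314.2·0.00718 = 0 + j2.256 Ω
  C: Z = 1/(jωC) = -j/(ω·C) = 0 - j2.258e+05 Ω
Step 3 — Series combination: Z_total = R + L + C = 2200 - j2.257e+05 Ω = 2.258e+05∠-89.4° Ω.
Step 4 — Source phasor: V = 109∠-68.3° V = 40.3 - j101.3 V.
Step 5 — Current: I = V / Z = 0.0004503 + j0.0001741 A = 0.0004828∠21.1° A.
Step 6 — Complex power: S = V·I* = 0.0005128 - j0.05262 VA.
Step 7 — Real power: P = Re(S) = 0.0005128 W.
Step 8 — Reactive power: Q = Im(S) = -0.05262 VAR.
Step 9 — Apparent power: |S| = 0.05263 VA.
Step 10 — Power factor: PF = P/|S| = 0.009745 (leading).

(a) P = 0.0005128 W  (b) Q = -0.05262 VAR  (c) S = 0.05263 VA  (d) PF = 0.009745 (leading)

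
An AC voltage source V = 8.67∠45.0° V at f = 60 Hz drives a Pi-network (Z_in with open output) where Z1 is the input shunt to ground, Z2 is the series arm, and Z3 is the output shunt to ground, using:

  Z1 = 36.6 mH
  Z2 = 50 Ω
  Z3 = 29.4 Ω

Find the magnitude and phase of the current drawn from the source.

Step 1 — Angular frequency: ω = 2π·f = 2π·60 = 377 rad/s.
Step 2 — Component impedances:
  Z1: Z = jωL = j·377·0.0366 = 0 + j13.8 Ω
  Z2: Z = R = 50 Ω
  Z3: Z = R = 29.4 Ω
Step 3 — With open output, the series arm Z2 and the output shunt Z3 appear in series to ground: Z2 + Z3 = 79.4 Ω.
Step 4 — Parallel with input shunt Z1: Z_in = Z1 || (Z2 + Z3) = 2.327 + j13.39 Ω = 13.59∠80.1° Ω.
Step 5 — Source phasor: V = 8.67∠45.0° V = 6.131 + j6.131 V.
Step 6 — Ohm's law: I = V / Z_total = (6.131 + j6.131) / (2.327 + j13.39) = 0.5215 - j0.3671 A.
Step 7 — Convert to polar: |I| = 0.6378 A, ∠I = -35.1°.

I = 0.6378∠-35.1° A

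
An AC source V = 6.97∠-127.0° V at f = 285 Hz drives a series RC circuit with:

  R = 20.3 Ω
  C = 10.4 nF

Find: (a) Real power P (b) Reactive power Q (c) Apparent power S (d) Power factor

Step 1 — Angular frequency: ω = 2π·f = 2π·285 = 1791 rad/s.
Step 2 — Component impedances:
  R: Z = R = 20.3 Ω
  C: Z = 1/(jωC) = -j/(ω·C) = 0 - j5.37e+04 Ω
Step 3 — Series combination: Z_total = R + C = 20.3 - j5.37e+04 Ω = 5.37e+04∠-90.0° Ω.
Step 4 — Source phasor: V = 6.97∠-127.0° V = -4.195 - j5.566 V.
Step 5 — Current: I = V / Z = 0.0001036 - j7.816e-05 A = 0.0001298∠-37.0° A.
Step 6 — Complex power: S = V·I* = 3.42e-07 - j0.0009047 VA.
Step 7 — Real power: P = Re(S) = 3.42e-07 W.
Step 8 — Reactive power: Q = Im(S) = -0.0009047 VAR.
Step 9 — Apparent power: |S| = 0.0009047 VA.
Step 10 — Power factor: PF = P/|S| = 0.0003781 (leading).

(a) P = 3.42e-07 W  (b) Q = -0.0009047 VAR  (c) S = 0.0009047 VA  (d) PF = 0.0003781 (leading)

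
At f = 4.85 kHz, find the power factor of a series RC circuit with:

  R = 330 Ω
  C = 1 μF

Step 1 — Angular frequency: ω = 2π·f = 2π·4850 = 3.047e+04 rad/s.
Step 2 — Component impedances:
  R: Z = R = 330 Ω
  C: Z = 1/(jωC) = -j/(ω·C) = 0 - j32.82 Ω
Step 3 — Series combination: Z_total = R + C = 330 - j32.82 Ω = 331.6∠-5.7° Ω.
Step 4 — Power factor: PF = cos(φ) = Re(Z)/|Z| = 330/331.63 = 0.9951.
Step 5 — Type: Im(Z) = -32.82 ⇒ leading (phase φ = -5.7°).

PF = 0.9951 (leading, φ = -5.7°)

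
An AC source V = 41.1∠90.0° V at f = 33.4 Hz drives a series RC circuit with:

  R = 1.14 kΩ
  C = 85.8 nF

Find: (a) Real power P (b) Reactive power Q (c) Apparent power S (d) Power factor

Step 1 — Angular frequency: ω = 2π·f = 2π·33.4 = 209.9 rad/s.
Step 2 — Component impedances:
  R: Z = R = 1140 Ω
  C: Z = 1/(jωC) = -j/(ω·C) = 0 - j5.554e+04 Ω
Step 3 — Series combination: Z_total = R + C = 1140 - j5.554e+04 Ω = 5.555e+04∠-88.8° Ω.
Step 4 — Source phasor: V = 41.1∠90.0° V = 0 + j41.1 V.
Step 5 — Current: I = V / Z = -0.0007397 + j1.518e-05 A = 0.0007399∠178.8° A.
Step 6 — Complex power: S = V·I* = 0.0006241 - j0.0304 VA.
Step 7 — Real power: P = Re(S) = 0.0006241 W.
Step 8 — Reactive power: Q = Im(S) = -0.0304 VAR.
Step 9 — Apparent power: |S| = 0.03041 VA.
Step 10 — Power factor: PF = P/|S| = 0.02052 (leading).

(a) P = 0.0006241 W  (b) Q = -0.0304 VAR  (c) S = 0.03041 VA  (d) PF = 0.02052 (leading)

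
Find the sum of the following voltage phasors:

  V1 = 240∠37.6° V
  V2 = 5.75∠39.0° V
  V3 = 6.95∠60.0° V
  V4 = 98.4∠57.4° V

Step 1 — Convert each phasor to rectangular form:
  V1 = 240·(cos(37.6°) + j·sin(37.6°)) = 190.1 + j146.4 V
  V2 = 5.75·(cos(39.0°) + j·sin(39.0°)) = 4.469 + j3.619 V
  V3 = 6.95·(cos(60.0°) + j·sin(60.0°)) = 3.475 + j6.019 V
  V4 = 98.4·(cos(57.4°) + j·sin(57.4°)) = 53.02 + j82.9 V
Step 2 — Sum components: V_total = 251.1 + j239 V.
Step 3 — Convert to polar: |V_total| = 346.6 V, ∠V_total = 43.6°.

V_total = 346.6∠43.6° V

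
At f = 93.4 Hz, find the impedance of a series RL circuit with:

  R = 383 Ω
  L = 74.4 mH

Step 1 — Angular frequency: ω = 2π·f = 2π·93.4 = 586.8 rad/s.
Step 2 — Component impedances:
  R: Z = R = 383 Ω
  L: Z = jωL = j·586.8·0.0744 = 0 + j43.66 Ω
Step 3 — Series combination: Z_total = R + L = 383 + j43.66 Ω = 385.5∠6.5° Ω.

Z = 383 + j43.66 Ω = 385.5∠6.5° Ω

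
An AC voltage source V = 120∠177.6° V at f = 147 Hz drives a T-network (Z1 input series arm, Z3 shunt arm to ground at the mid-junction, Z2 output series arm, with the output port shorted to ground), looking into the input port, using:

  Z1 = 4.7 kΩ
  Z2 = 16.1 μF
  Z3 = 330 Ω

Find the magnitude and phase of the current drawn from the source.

Step 1 — Angular frequency: ω = 2π·f = 2π·147 = 923.6 rad/s.
Step 2 — Component impedances:
  Z1: Z = R = 4700 Ω
  Z2: Z = 1/(jωC) = -j/(ω·C) = 0 - j67.25 Ω
  Z3: Z = R = 330 Ω
Step 3 — With the output port shorted to ground, the output series arm Z2 runs from the junction to ground; the shunt arm Z3 also runs from the junction to ground. They appear in parallel: Z3 || Z2 = 13.16 - j64.57 Ω.
Step 4 — Series with input arm Z1: Z_in = Z1 + (Z3 || Z2) = 4713 - j64.57 Ω = 4714∠-0.8° Ω.
Step 5 — Source phasor: V = 120∠177.6° V = -119.9 + j5.025 V.
Step 6 — Ohm's law: I = V / Z_total = (-119.9 + j5.025) / (4713 - j64.57) = -0.02545 + j0.0007176 A.
Step 7 — Convert to polar: |I| = 0.02546 A, ∠I = 178.4°.

I = 0.02546∠178.4° A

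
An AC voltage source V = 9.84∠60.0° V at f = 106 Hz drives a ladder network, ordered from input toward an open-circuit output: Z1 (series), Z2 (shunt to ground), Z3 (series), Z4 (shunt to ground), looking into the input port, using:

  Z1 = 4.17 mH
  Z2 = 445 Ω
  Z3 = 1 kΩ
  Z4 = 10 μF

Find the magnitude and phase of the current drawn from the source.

Step 1 — Angular frequency: ω = 2π·f = 2π·106 = 666 rad/s.
Step 2 — Component impedances:
  Z1: Z = jωL = j·666·0.00417 = 0 + j2.777 Ω
  Z2: Z = R = 445 Ω
  Z3: Z = R = 1000 Ω
  Z4: Z = 1/(jωC) = -j/(ω·C) = 0 - j150.1 Ω
Step 3 — Ladder network (open output): work backward from the far end, alternating series and parallel combinations. Z_in = 309.4 - j11.31 Ω = 309.6∠-2.1° Ω.
Step 4 — Source phasor: V = 9.84∠60.0° V = 4.92 + j8.522 V.
Step 5 — Ohm's law: I = V / Z_total = (4.92 + j8.522) / (309.4 - j11.31) = 0.01487 + j0.02808 A.
Step 6 — Convert to polar: |I| = 0.03178 A, ∠I = 62.1°.

I = 0.03178∠62.1° A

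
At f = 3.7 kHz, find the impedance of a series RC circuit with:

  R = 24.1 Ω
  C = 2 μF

Step 1 — Angular frequency: ω = 2π·f = 2π·3700 = 2.325e+04 rad/s.
Step 2 — Component impedances:
  R: Z = R = 24.1 Ω
  C: Z = 1/(jωC) = -j/(ω·C) = 0 - j21.51 Ω
Step 3 — Series combination: Z_total = R + C = 24.1 - j21.51 Ω = 32.3∠-41.7° Ω.

Z = 24.1 - j21.51 Ω = 32.3∠-41.7° Ω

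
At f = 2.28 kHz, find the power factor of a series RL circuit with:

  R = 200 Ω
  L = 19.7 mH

Step 1 — Angular frequency: ω = 2π·f = 2π·2280 = 1.433e+04 rad/s.
Step 2 — Component impedances:
  R: Z = R = 200 Ω
  L: Z = jωL = j·1.433e+04·0.0197 = 0 + j282.2 Ω
Step 3 — Series combination: Z_total = R + L = 200 + j282.2 Ω = 345.9∠54.7° Ω.
Step 4 — Power factor: PF = cos(φ) = Re(Z)/|Z| = 200/345.9 = 0.5782.
Step 5 — Type: Im(Z) = 282.2 ⇒ lagging (phase φ = 54.7°).

PF = 0.5782 (lagging, φ = 54.7°)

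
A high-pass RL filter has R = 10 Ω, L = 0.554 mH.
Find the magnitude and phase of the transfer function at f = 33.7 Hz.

Step 1 — Angular frequency: ω = 2π·33.7 = 211.7 rad/s.
Step 2 — Transfer function: H(jω) = jωL/(R + jωL).
Step 3 — Numerator jωL = j·0.1173; denominator R + jωL = 10 + j0.1173.
Step 4 — H = 0.0001376 + j0.01173.
Step 5 — Magnitude: |H| = 0.01173 (-38.6 dB); phase: φ = 89.3°.

|H| = 0.01173 (-38.6 dB), φ = 89.3°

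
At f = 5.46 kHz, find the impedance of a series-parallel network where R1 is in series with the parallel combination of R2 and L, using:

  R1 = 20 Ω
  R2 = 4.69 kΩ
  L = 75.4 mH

Step 1 — Angular frequency: ω = 2π·f = 2π·5460 = 3.431e+04 rad/s.
Step 2 — Component impedances:
  R1: Z = R = 20 Ω
  R2: Z = R = 4690 Ω
  L: Z = jωL = j·3.431e+04·0.0754 = 0 + j2587 Ω
Step 3 — Parallel branch: R2 || L = 1/(1/R2 + 1/L) = 1094 + j1983 Ω.
Step 4 — Series with R1: Z_total = R1 + (R2 || L) = 1114 + j1983 Ω = 2275∠60.7° Ω.

Z = 1114 + j1983 Ω = 2275∠60.7° Ω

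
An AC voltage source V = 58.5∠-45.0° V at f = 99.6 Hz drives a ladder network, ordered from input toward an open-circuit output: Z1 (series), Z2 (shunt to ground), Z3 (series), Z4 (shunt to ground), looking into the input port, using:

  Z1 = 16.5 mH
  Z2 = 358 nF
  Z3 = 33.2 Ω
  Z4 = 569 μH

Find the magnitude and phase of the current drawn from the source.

Step 1 — Angular frequency: ω = 2π·f = 2π·99.6 = 625.8 rad/s.
Step 2 — Component impedances:
  Z1: Z = jωL = j·625.8·0.0165 = 0 + j10.33 Ω
  Z2: Z = 1/(jωC) = -j/(ω·C) = 0 - j4464 Ω
  Z3: Z = R = 33.2 Ω
  Z4: Z = jωL = j·625.8·0.000569 = 0 + j0.3561 Ω
Step 3 — Ladder network (open output): work backward from the far end, alternating series and parallel combinations. Z_in = 33.2 + j10.43 Ω = 34.8∠17.4° Ω.
Step 4 — Source phasor: V = 58.5∠-45.0° V = 41.37 - j41.37 V.
Step 5 — Ohm's law: I = V / Z_total = (41.37 - j41.37) / (33.2 + j10.43) = 0.7775 - j1.49 A.
Step 6 — Convert to polar: |I| = 1.681 A, ∠I = -62.4°.

I = 1.681∠-62.4° A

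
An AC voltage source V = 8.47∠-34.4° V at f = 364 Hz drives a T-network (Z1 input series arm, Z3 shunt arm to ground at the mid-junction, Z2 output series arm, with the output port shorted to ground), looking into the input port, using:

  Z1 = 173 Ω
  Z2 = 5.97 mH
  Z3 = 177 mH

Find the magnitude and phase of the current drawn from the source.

Step 1 — Angular frequency: ω = 2π·f = 2π·364 = 2287 rad/s.
Step 2 — Component impedances:
  Z1: Z = R = 173 Ω
  Z2: Z = jωL = j·2287·0.00597 = 0 + j13.65 Ω
  Z3: Z = jωL = j·2287·0.177 = 0 + j404.8 Ω
Step 3 — With the output port shorted to ground, the output series arm Z2 runs from the junction to ground; the shunt arm Z3 also runs from the junction to ground. They appear in parallel: Z3 || Z2 = 0 + j13.21 Ω.
Step 4 — Series with input arm Z1: Z_in = Z1 + (Z3 || Z2) = 173 + j13.21 Ω = 173.5∠4.4° Ω.
Step 5 — Source phasor: V = 8.47∠-34.4° V = 6.989 - j4.785 V.
Step 6 — Ohm's law: I = V / Z_total = (6.989 - j4.785) / (173 + j13.21) = 0.03806 - j0.03057 A.
Step 7 — Convert to polar: |I| = 0.04882 A, ∠I = -38.8°.

I = 0.04882∠-38.8° A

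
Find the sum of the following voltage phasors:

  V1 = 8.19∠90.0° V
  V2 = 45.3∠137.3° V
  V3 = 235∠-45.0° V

Step 1 — Convert each phasor to rectangular form:
  V1 = 8.19·(cos(90.0°) + j·sin(90.0°)) = 0 + j8.19 V
  V2 = 45.3·(cos(137.3°) + j·sin(137.3°)) = -33.29 + j30.72 V
  V3 = 235·(cos(-45.0°) + j·sin(-45.0°)) = 166.2 - j166.2 V
Step 2 — Sum components: V_total = 132.9 - j127.3 V.
Step 3 — Convert to polar: |V_total| = 184 V, ∠V_total = -43.8°.

V_total = 184∠-43.8° V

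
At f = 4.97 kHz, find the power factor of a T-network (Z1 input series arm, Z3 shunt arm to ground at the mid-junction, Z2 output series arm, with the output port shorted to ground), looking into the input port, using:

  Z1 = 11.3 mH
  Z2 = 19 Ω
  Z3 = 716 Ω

Step 1 — Angular frequency: ω = 2π·f = 2π·4970 = 3.123e+04 rad/s.
Step 2 — Component impedances:
  Z1: Z = jωL = j·3.123e+04·0.0113 = 0 + j352.9 Ω
  Z2: Z = R = 19 Ω
  Z3: Z = R = 716 Ω
Step 3 — With the output port shorted to ground, the output series arm Z2 runs from the junction to ground; the shunt arm Z3 also runs from the junction to ground. They appear in parallel: Z3 || Z2 = 18.51 Ω.
Step 4 — Series with input arm Z1: Z_in = Z1 + (Z3 || Z2) = 18.51 + j352.9 Ω = 353.4∠87.0° Ω.
Step 5 — Power factor: PF = cos(φ) = Re(Z)/|Z| = 18.51/353.4 = 0.05238.
Step 6 — Type: Im(Z) = 352.9 ⇒ lagging (phase φ = 87.0°).

PF = 0.05238 (lagging, φ = 87.0°)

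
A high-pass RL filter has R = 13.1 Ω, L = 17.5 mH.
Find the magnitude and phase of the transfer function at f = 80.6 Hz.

Step 1 — Angular frequency: ω = 2π·80.6 = 506.4 rad/s.
Step 2 — Transfer function: H(jω) = jωL/(R + jωL).
Step 3 — Numerator jωL = j·8.862; denominator R + jωL = 13.1 + j8.862.
Step 4 — H = 0.314 + j0.4641.
Step 5 — Magnitude: |H| = 0.5603 (-5.0 dB); phase: φ = 55.9°.

|H| = 0.5603 (-5.0 dB), φ = 55.9°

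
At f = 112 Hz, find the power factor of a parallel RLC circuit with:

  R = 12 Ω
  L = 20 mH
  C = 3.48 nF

Step 1 — Angular frequency: ω = 2π·f = 2π·112 = 703.7 rad/s.
Step 2 — Component impedances:
  R: Z = R = 12 Ω
  L: Z = jωL = j·703.7·0.02 = 0 + j14.07 Ω
  C: Z = 1/(jωC) = -j/(ω·C) = 0 - j4.083e+05 Ω
Step 3 — Parallel combination: 1/Z_total = 1/R + 1/L + 1/C; Z_total = 6.949 + j5.924 Ω = 9.132∠40.5° Ω.
Step 4 — Power factor: PF = cos(φ) = Re(Z)/|Z| = 6.949/9.132 = 0.761.
Step 5 — Type: Im(Z) = 5.924 ⇒ lagging (phase φ = 40.5°).

PF = 0.761 (lagging, φ = 40.5°)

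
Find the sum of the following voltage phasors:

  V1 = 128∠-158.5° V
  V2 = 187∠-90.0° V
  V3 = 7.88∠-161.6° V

Step 1 — Convert each phasor to rectangular form:
  V1 = 128·(cos(-158.5°) + j·sin(-158.5°)) = -119.1 - j46.91 V
  V2 = 187·(cos(-90.0°) + j·sin(-90.0°)) = 0 - j187 V
  V3 = 7.88·(cos(-161.6°) + j·sin(-161.6°)) = -7.477 - j2.487 V
Step 2 — Sum components: V_total = -126.6 - j236.4 V.
Step 3 — Convert to polar: |V_total| = 268.2 V, ∠V_total = -118.2°.

V_total = 268.2∠-118.2° V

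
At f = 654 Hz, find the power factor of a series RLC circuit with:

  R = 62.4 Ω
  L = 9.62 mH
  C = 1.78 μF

Step 1 — Angular frequency: ω = 2π·f = 2π·654 = 4109 rad/s.
Step 2 — Component impedances:
  R: Z = R = 62.4 Ω
  L: Z = jωL = j·4109·0.00962 = 0 + j39.53 Ω
  C: Z = 1/(jωC) = -j/(ω·C) = 0 - j136.7 Ω
Step 3 — Series combination: Z_total = R + L + C = 62.4 - j97.19 Ω = 115.5∠-57.3° Ω.
Step 4 — Power factor: PF = cos(φ) = Re(Z)/|Z| = 62.4/115.5 = 0.5403.
Step 5 — Type: Im(Z) = -97.19 ⇒ leading (phase φ = -57.3°).

PF = 0.5403 (leading, φ = -57.3°)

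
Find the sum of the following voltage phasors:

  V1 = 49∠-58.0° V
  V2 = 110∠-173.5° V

Step 1 — Convert each phasor to rectangular form:
  V1 = 49·(cos(-58.0°) + j·sin(-58.0°)) = 25.97 - j41.55 V
  V2 = 110·(cos(-173.5°) + j·sin(-173.5°)) = -109.3 - j12.45 V
Step 2 — Sum components: V_total = -83.33 - j54.01 V.
Step 3 — Convert to polar: |V_total| = 99.3 V, ∠V_total = -147.1°.

V_total = 99.3∠-147.1° V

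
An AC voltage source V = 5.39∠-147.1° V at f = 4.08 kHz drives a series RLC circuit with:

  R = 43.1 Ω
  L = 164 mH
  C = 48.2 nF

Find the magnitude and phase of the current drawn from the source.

Step 1 — Angular frequency: ω = 2π·f = 2π·4080 = 2.564e+04 rad/s.
Step 2 — Component impedances:
  R: Z = R = 43.1 Ω
  L: Z = jωL = j·2.564e+04·0.164 = 0 + j4204 Ω
  C: Z = 1/(jωC) = -j/(ω·C) = 0 - j809.3 Ω
Step 3 — Series combination: Z_total = R + L + C = 43.1 + j3395 Ω = 3395∠89.3° Ω.
Step 4 — Source phasor: V = 5.39∠-147.1° V = -4.526 - j2.928 V.
Step 5 — Ohm's law: I = V / Z_total = (-4.526 - j2.928) / (43.1 + j3395) = -0.0008792 + j0.001322 A.
Step 6 — Convert to polar: |I| = 0.001588 A, ∠I = 123.6°.

I = 0.001588∠123.6° A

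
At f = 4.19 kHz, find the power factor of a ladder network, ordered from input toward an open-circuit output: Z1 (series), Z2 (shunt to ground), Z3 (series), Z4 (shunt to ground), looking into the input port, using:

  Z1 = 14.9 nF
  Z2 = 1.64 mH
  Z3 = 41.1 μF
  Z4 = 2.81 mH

Step 1 — Angular frequency: ω = 2π·f = 2π·4190 = 2.633e+04 rad/s.
Step 2 — Component impedances:
  Z1: Z = 1/(jωC) = -j/(ω·C) = 0 - j2549 Ω
  Z2: Z = jωL = j·2.633e+04·0.00164 = 0 + j43.18 Ω
  Z3: Z = 1/(jωC) = -j/(ω·C) = 0 - j0.9242 Ω
  Z4: Z = jωL = j·2.633e+04·0.00281 = 0 + j73.98 Ω
Step 3 — Ladder network (open output): work backward from the far end, alternating series and parallel combinations. Z_in = 0 - j2522 Ω = 2522∠-90.0° Ω.
Step 4 — Power factor: PF = cos(φ) = Re(Z)/|Z| = 0/2522 = 0.
Step 5 — Type: Im(Z) = -2522 ⇒ leading (phase φ = -90.0°).

PF = 0 (leading, φ = -90.0°)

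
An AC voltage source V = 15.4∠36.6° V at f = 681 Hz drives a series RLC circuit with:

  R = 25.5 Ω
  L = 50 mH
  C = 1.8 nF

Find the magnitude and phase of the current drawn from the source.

Step 1 — Angular frequency: ω = 2π·f = 2π·681 = 4279 rad/s.
Step 2 — Component impedances:
  R: Z = R = 25.5 Ω
  L: Z = jωL = j·4279·0.05 = 0 + j213.9 Ω
  C: Z = 1/(jωC) = -j/(ω·C) = 0 - j1.298e+05 Ω
Step 3 — Series combination: Z_total = R + L + C = 25.5 - j1.296e+05 Ω = 1.296e+05∠-90.0° Ω.
Step 4 — Source phasor: V = 15.4∠36.6° V = 12.36 + j9.182 V.
Step 5 — Ohm's law: I = V / Z_total = (12.36 + j9.182) / (25.5 - j1.296e+05) = -7.082e-05 + j9.539e-05 A.
Step 6 — Convert to polar: |I| = 0.0001188 A, ∠I = 126.6°.

I = 0.0001188∠126.6° A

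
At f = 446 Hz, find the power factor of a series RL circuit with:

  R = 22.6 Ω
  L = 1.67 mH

Step 1 — Angular frequency: ω = 2π·f = 2π·446 = 2802 rad/s.
Step 2 — Component impedances:
  R: Z = R = 22.6 Ω
  L: Z = jωL = j·2802·0.00167 = 0 + j4.68 Ω
Step 3 — Series combination: Z_total = R + L = 22.6 + j4.68 Ω = 23.08∠11.7° Ω.
Step 4 — Power factor: PF = cos(φ) = Re(Z)/|Z| = 22.6/23.08 = 0.9792.
Step 5 — Type: Im(Z) = 4.68 ⇒ lagging (phase φ = 11.7°).

PF = 0.9792 (lagging, φ = 11.7°)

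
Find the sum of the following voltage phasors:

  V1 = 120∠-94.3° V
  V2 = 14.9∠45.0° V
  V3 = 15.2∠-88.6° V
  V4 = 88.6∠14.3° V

Step 1 — Convert each phasor to rectangular form:
  V1 = 120·(cos(-94.3°) + j·sin(-94.3°)) = -8.997 - j119.7 V
  V2 = 14.9·(cos(45.0°) + j·sin(45.0°)) = 10.54 + j10.54 V
  V3 = 15.2·(cos(-88.6°) + j·sin(-88.6°)) = 0.3714 - j15.2 V
  V4 = 88.6·(cos(14.3°) + j·sin(14.3°)) = 85.85 + j21.88 V
Step 2 — Sum components: V_total = 87.76 - j102.4 V.
Step 3 — Convert to polar: |V_total| = 134.9 V, ∠V_total = -49.4°.

V_total = 134.9∠-49.4° V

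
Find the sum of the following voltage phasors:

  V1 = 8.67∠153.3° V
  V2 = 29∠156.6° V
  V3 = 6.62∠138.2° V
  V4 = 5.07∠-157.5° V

Step 1 — Convert each phasor to rectangular form:
  V1 = 8.67·(cos(153.3°) + j·sin(153.3°)) = -7.746 + j3.896 V
  V2 = 29·(cos(156.6°) + j·sin(156.6°)) = -26.61 + j11.52 V
  V3 = 6.62·(cos(138.2°) + j·sin(138.2°)) = -4.935 + j4.412 V
  V4 = 5.07·(cos(-157.5°) + j·sin(-157.5°)) = -4.684 - j1.94 V
Step 2 — Sum components: V_total = -43.98 + j17.89 V.
Step 3 — Convert to polar: |V_total| = 47.48 V, ∠V_total = 157.9°.

V_total = 47.48∠157.9° V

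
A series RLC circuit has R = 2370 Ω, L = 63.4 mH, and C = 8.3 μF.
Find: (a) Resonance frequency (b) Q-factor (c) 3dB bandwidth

Step 1 — Resonance condition Im(Z)=0 gives ω₀ = 1/√(LC).
Step 2 — ω₀ = 1/√(0.0634·8.3e-06) = 1379 rad/s.
Step 3 — f₀ = ω₀/(2π) = 219.4 Hz.
Step 4 — Series Q: Q = ω₀L/R = 1379·0.0634/2370 = 0.03688.
Step 5 — 3dB bandwidth: Δω = ω₀/Q = 3.738e+04 rad/s; BW = Δω/(2π) = 5949 Hz.

(a) f₀ = 219.4 Hz  (b) Q = 0.03688  (c) BW = 5949 Hz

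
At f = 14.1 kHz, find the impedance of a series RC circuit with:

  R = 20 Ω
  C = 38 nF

Step 1 — Angular frequency: ω = 2π·f = 2π·1.41e+04 = 8.859e+04 rad/s.
Step 2 — Component impedances:
  R: Z = R = 20 Ω
  C: Z = 1/(jωC) = -j/(ω·C) = 0 - j297 Ω
Step 3 — Series combination: Z_total = R + C = 20 - j297 Ω = 297.7∠-86.1° Ω.

Z = 20 - j297 Ω = 297.7∠-86.1° Ω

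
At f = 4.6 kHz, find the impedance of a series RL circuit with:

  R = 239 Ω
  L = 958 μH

Step 1 — Angular frequency: ω = 2π·f = 2π·4600 = 2.89e+04 rad/s.
Step 2 — Component impedances:
  R: Z = R = 239 Ω
  L: Z = jωL = j·2.89e+04·0.000958 = 0 + j27.69 Ω
Step 3 — Series combination: Z_total = R + L = 239 + j27.69 Ω = 240.6∠6.6° Ω.

Z = 239 + j27.69 Ω = 240.6∠6.6° Ω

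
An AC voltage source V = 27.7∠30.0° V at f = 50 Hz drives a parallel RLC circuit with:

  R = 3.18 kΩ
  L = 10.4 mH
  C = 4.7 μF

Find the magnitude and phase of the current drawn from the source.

Step 1 — Angular frequency: ω = 2π·f = 2π·50 = 314.2 rad/s.
Step 2 — Component impedances:
  R: Z = R = 3180 Ω
  L: Z = jωL = j·314.2·0.0104 = 0 + j3.267 Ω
  C: Z = 1/(jωC) = -j/(ω·C) = 0 - j677.3 Ω
Step 3 — Parallel combination: 1/Z_total = 1/R + 1/L + 1/C; Z_total = 0.00339 + j3.283 Ω = 3.283∠89.9° Ω.
Step 4 — Source phasor: V = 27.7∠30.0° V = 23.99 + j13.85 V.
Step 5 — Ohm's law: I = V / Z_total = (23.99 + j13.85) / (0.00339 + j3.283) = 4.226 - j7.302 A.
Step 6 — Convert to polar: |I| = 8.437 A, ∠I = -59.9°.

I = 8.437∠-59.9° A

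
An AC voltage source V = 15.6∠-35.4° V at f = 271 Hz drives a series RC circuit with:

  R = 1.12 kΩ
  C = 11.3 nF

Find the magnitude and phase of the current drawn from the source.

Step 1 — Angular frequency: ω = 2π·f = 2π·271 = 1703 rad/s.
Step 2 — Component impedances:
  R: Z = R = 1120 Ω
  C: Z = 1/(jωC) = -j/(ω·C) = 0 - j5.197e+04 Ω
Step 3 — Series combination: Z_total = R + C = 1120 - j5.197e+04 Ω = 5.198e+04∠-88.8° Ω.
Step 4 — Source phasor: V = 15.6∠-35.4° V = 12.72 - j9.037 V.
Step 5 — Ohm's law: I = V / Z_total = (12.72 - j9.037) / (1120 - j5.197e+04) = 0.0001791 + j0.0002408 A.
Step 6 — Convert to polar: |I| = 0.0003001 A, ∠I = 53.4°.

I = 0.0003001∠53.4° A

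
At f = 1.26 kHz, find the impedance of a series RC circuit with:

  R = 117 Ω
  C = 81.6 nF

Step 1 — Angular frequency: ω = 2π·f = 2π·1260 = 7917 rad/s.
Step 2 — Component impedances:
  R: Z = R = 117 Ω
  C: Z = 1/(jωC) = -j/(ω·C) = 0 - j1548 Ω
Step 3 — Series combination: Z_total = R + C = 117 - j1548 Ω = 1552∠-85.7° Ω.

Z = 117 - j1548 Ω = 1552∠-85.7° Ω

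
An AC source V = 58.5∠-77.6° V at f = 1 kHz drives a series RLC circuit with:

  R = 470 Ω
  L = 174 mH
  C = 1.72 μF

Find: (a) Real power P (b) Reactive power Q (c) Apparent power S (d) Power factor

Step 1 — Angular frequency: ω = 2π·f = 2π·1000 = 6283 rad/s.
Step 2 — Component impedances:
  R: Z = R = 470 Ω
  L: Z = jωL = j·6283·0.174 = 0 + j1093 Ω
  C: Z = 1/(jωC) = -j/(ω·C) = 0 - j92.53 Ω
Step 3 — Series combination: Z_total = R + L + C = 470 + j1001 Ω = 1106∠64.8° Ω.
Step 4 — Source phasor: V = 58.5∠-77.6° V = 12.56 - j57.14 V.
Step 5 — Current: I = V / Z = -0.04195 - j0.03225 A = 0.05291∠-142.4° A.
Step 6 — Complex power: S = V·I* = 1.316 + j2.802 VA.
Step 7 — Real power: P = Re(S) = 1.316 W.
Step 8 — Reactive power: Q = Im(S) = 2.802 VAR.
Step 9 — Apparent power: |S| = 3.095 VA.
Step 10 — Power factor: PF = P/|S| = 0.4251 (lagging).

(a) P = 1.316 W  (b) Q = 2.802 VAR  (c) S = 3.095 VA  (d) PF = 0.4251 (lagging)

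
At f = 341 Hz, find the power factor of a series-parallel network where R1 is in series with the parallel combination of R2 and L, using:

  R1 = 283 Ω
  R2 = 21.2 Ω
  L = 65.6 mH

Step 1 — Angular frequency: ω = 2π·f = 2π·341 = 2143 rad/s.
Step 2 — Component impedances:
  R1: Z = R = 283 Ω
  R2: Z = R = 21.2 Ω
  L: Z = jωL = j·2143·0.0656 = 0 + j140.6 Ω
Step 3 — Parallel branch: R2 || L = 1/(1/R2 + 1/L) = 20.73 + j3.127 Ω.
Step 4 — Series with R1: Z_total = R1 + (R2 || L) = 303.7 + j3.127 Ω = 303.7∠0.6° Ω.
Step 5 — Power factor: PF = cos(φ) = Re(Z)/|Z| = 303.728/303.745 = 0.9999.
Step 6 — Type: Im(Z) = 3.127 ⇒ lagging (phase φ = 0.6°).

PF = 0.9999 (lagging, φ = 0.6°)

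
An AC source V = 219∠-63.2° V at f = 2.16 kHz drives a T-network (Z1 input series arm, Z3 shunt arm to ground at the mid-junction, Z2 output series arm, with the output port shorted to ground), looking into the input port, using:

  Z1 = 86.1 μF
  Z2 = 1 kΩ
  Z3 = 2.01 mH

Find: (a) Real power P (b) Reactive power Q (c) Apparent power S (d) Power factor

Step 1 — Angular frequency: ω = 2π·f = 2π·2160 = 1.357e+04 rad/s.
Step 2 — Component impedances:
  Z1: Z = 1/(jωC) = -j/(ω·C) = 0 - j0.8558 Ω
  Z2: Z = R = 1000 Ω
  Z3: Z = jωL = j·1.357e+04·0.00201 = 0 + j27.28 Ω
Step 3 — With the output port shorted to ground, the output series arm Z2 runs from the junction to ground; the shunt arm Z3 also runs from the junction to ground. They appear in parallel: Z3 || Z2 = 0.7436 + j27.26 Ω.
Step 4 — Series with input arm Z1: Z_in = Z1 + (Z3 || Z2) = 0.7436 + j26.4 Ω = 26.41∠88.4° Ω.
Step 5 — Source phasor: V = 219∠-63.2° V = 98.74 - j195.5 V.
Step 6 — Current: I = V / Z = -7.292 - j3.945 A = 8.291∠-151.6° A.
Step 7 — Complex power: S = V·I* = 51.12 + j1815 VA.
Step 8 — Real power: P = Re(S) = 51.12 W.
Step 9 — Reactive power: Q = Im(S) = 1815 VAR.
Step 10 — Apparent power: |S| = 1816 VA.
Step 11 — Power factor: PF = P/|S| = 0.02815 (lagging).

(a) P = 51.12 W  (b) Q = 1815 VAR  (c) S = 1816 VA  (d) PF = 0.02815 (lagging)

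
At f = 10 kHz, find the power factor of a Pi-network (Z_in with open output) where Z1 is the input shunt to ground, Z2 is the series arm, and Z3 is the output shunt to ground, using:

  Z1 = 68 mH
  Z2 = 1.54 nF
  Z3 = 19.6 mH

Step 1 — Angular frequency: ω = 2π·f = 2π·1e+04 = 6.283e+04 rad/s.
Step 2 — Component impedances:
  Z1: Z = jωL = j·6.283e+04·0.068 = 0 + j4273 Ω
  Z2: Z = 1/(jωC) = -j/(ω·C) = 0 - j1.033e+04 Ω
  Z3: Z = jωL = j·6.283e+04·0.0196 = 0 + j1232 Ω
Step 3 — With open output, the series arm Z2 and the output shunt Z3 appear in series to ground: Z2 + Z3 = 0 - j9103 Ω.
Step 4 — Parallel with input shunt Z1: Z_in = Z1 || (Z2 + Z3) = 0 + j8052 Ω = 8052∠90.0° Ω.
Step 5 — Power factor: PF = cos(φ) = Re(Z)/|Z| = -0/8052 = -0.
Step 6 — Type: Im(Z) = 8052 ⇒ lagging (phase φ = 90.0°).

PF = -0 (lagging, φ = 90.0°)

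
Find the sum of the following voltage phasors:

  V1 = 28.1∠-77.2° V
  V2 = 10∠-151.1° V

Step 1 — Convert each phasor to rectangular form:
  V1 = 28.1·(cos(-77.2°) + j·sin(-77.2°)) = 6.226 - j27.4 V
  V2 = 10·(cos(-151.1°) + j·sin(-151.1°)) = -8.755 - j4.833 V
Step 2 — Sum components: V_total = -2.529 - j32.23 V.
Step 3 — Convert to polar: |V_total| = 32.33 V, ∠V_total = -94.5°.

V_total = 32.33∠-94.5° V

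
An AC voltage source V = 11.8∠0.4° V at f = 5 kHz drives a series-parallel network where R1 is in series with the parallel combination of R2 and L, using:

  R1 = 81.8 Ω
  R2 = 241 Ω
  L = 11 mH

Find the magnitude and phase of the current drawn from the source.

Step 1 — Angular frequency: ω = 2π·f = 2π·5000 = 3.142e+04 rad/s.
Step 2 — Component impedances:
  R1: Z = R = 81.8 Ω
  R2: Z = R = 241 Ω
  L: Z = jωL = j·3.142e+04·0.011 = 0 + j345.6 Ω
Step 3 — Parallel branch: R2 || L = 1/(1/R2 + 1/L) = 162.1 + j113.1 Ω.
Step 4 — Series with R1: Z_total = R1 + (R2 || L) = 243.9 + j113.1 Ω = 268.9∠24.9° Ω.
Step 5 — Source phasor: V = 11.8∠0.4° V = 11.8 + j0.08238 V.
Step 6 — Ohm's law: I = V / Z_total = (11.8 + j0.08238) / (243.9 + j113.1) = 0.03994 - j0.01818 A.
Step 7 — Convert to polar: |I| = 0.04389 A, ∠I = -24.5°.

I = 0.04389∠-24.5° A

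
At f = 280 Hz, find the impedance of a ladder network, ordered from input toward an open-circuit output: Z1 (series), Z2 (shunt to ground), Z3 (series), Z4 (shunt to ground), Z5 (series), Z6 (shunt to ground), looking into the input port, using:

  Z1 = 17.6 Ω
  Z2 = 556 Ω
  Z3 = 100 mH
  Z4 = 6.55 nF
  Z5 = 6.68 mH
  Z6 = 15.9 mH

Step 1 — Angular frequency: ω = 2π·f = 2π·280 = 1759 rad/s.
Step 2 — Component impedances:
  Z1: Z = R = 17.6 Ω
  Z2: Z = R = 556 Ω
  Z3: Z = jωL = j·1759·0.1 = 0 + j175.9 Ω
  Z4: Z = 1/(jωC) = -j/(ω·C) = 0 - j8.678e+04 Ω
  Z5: Z = jωL = j·1759·0.00668 = 0 + j11.75 Ω
  Z6: Z = jωL = j·1759·0.0159 = 0 + j27.97 Ω
Step 3 — Ladder network (open output): work backward from the far end, alternating series and parallel combinations. Z_in = 90.32 + j187.5 Ω = 208.1∠64.3° Ω.

Z = 90.32 + j187.5 Ω = 208.1∠64.3° Ω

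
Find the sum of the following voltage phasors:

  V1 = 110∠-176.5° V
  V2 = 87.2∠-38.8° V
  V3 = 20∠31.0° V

Step 1 — Convert each phasor to rectangular form:
  V1 = 110·(cos(-176.5°) + j·sin(-176.5°)) = -109.8 - j6.715 V
  V2 = 87.2·(cos(-38.8°) + j·sin(-38.8°)) = 67.96 - j54.64 V
  V3 = 20·(cos(31.0°) + j·sin(31.0°)) = 17.14 + j10.3 V
Step 2 — Sum components: V_total = -24.69 - j51.05 V.
Step 3 — Convert to polar: |V_total| = 56.71 V, ∠V_total = -115.8°.

V_total = 56.71∠-115.8° V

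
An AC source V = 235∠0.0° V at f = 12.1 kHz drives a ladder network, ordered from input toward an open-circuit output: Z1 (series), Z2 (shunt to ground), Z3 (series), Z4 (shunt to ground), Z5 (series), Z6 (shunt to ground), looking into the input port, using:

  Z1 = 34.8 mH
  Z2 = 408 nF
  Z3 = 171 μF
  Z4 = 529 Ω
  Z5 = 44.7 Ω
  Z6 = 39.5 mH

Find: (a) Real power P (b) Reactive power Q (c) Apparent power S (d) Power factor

Step 1 — Angular frequency: ω = 2π·f = 2π·1.21e+04 = 7.603e+04 rad/s.
Step 2 — Component impedances:
  Z1: Z = jωL = j·7.603e+04·0.0348 = 0 + j2646 Ω
  Z2: Z = 1/(jωC) = -j/(ω·C) = 0 - j32.24 Ω
  Z3: Z = 1/(jωC) = -j/(ω·C) = 0 - j0.07692 Ω
  Z4: Z = R = 529 Ω
  Z5: Z = R = 44.7 Ω
  Z6: Z = jωL = j·7.603e+04·0.0395 = 0 + j3003 Ω
Step 3 — Ladder network (open output): work backward from the far end, alternating series and parallel combinations. Z_in = 2.005 + j2613 Ω = 2613∠90.0° Ω.
Step 4 — Source phasor: V = 235∠0.0° V = 235 V.
Step 5 — Current: I = V / Z = 6.9e-05 - j0.08993 A = 0.08993∠-90.0° A.
Step 6 — Complex power: S = V·I* = 0.01622 + j21.13 VA.
Step 7 — Real power: P = Re(S) = 0.01622 W.
Step 8 — Reactive power: Q = Im(S) = 21.13 VAR.
Step 9 — Apparent power: |S| = 21.13 VA.
Step 10 — Power factor: PF = P/|S| = 0.0007673 (lagging).

(a) P = 0.01622 W  (b) Q = 21.13 VAR  (c) S = 21.13 VA  (d) PF = 0.0007673 (lagging)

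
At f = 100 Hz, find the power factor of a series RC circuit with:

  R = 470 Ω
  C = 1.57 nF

Step 1 — Angular frequency: ω = 2π·f = 2π·100 = 628.3 rad/s.
Step 2 — Component impedances:
  R: Z = R = 470 Ω
  C: Z = 1/(jωC) = -j/(ω·C) = 0 - j1.014e+06 Ω
Step 3 — Series combination: Z_total = R + C = 470 - j1.014e+06 Ω = 1.014e+06∠-90.0° Ω.
Step 4 — Power factor: PF = cos(φ) = Re(Z)/|Z| = 470/1.0137e+06 = 0.0004636.
Step 5 — Type: Im(Z) = -1.014e+06 ⇒ leading (phase φ = -90.0°).

PF = 0.0004636 (leading, φ = -90.0°)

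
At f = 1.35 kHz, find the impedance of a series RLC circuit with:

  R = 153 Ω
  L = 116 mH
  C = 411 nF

Step 1 — Angular frequency: ω = 2π·f = 2π·1350 = 8482 rad/s.
Step 2 — Component impedances:
  R: Z = R = 153 Ω
  L: Z = jωL = j·8482·0.116 = 0 + j983.9 Ω
  C: Z = 1/(jωC) = -j/(ω·C) = 0 - j286.8 Ω
Step 3 — Series combination: Z_total = R + L + C = 153 + j697.1 Ω = 713.7∠77.6° Ω.

Z = 153 + j697.1 Ω = 713.7∠77.6° Ω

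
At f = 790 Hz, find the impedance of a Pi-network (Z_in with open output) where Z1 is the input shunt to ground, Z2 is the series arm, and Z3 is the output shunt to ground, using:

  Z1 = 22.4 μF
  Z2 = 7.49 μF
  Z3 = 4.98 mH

Step 1 — Angular frequency: ω = 2π·f = 2π·790 = 4964 rad/s.
Step 2 — Component impedances:
  Z1: Z = 1/(jωC) = -j/(ω·C) = 0 - j8.994 Ω
  Z2: Z = 1/(jωC) = -j/(ω·C) = 0 - j26.9 Ω
  Z3: Z = jωL = j·4964·0.00498 = 0 + j24.72 Ω
Step 3 — With open output, the series arm Z2 and the output shunt Z3 appear in series to ground: Z2 + Z3 = 0 - j2.178 Ω.
Step 4 — Parallel with input shunt Z1: Z_in = Z1 || (Z2 + Z3) = 0 - j1.753 Ω = 1.753∠-90.0° Ω.

Z = 0 - j1.753 Ω = 1.753∠-90.0° Ω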